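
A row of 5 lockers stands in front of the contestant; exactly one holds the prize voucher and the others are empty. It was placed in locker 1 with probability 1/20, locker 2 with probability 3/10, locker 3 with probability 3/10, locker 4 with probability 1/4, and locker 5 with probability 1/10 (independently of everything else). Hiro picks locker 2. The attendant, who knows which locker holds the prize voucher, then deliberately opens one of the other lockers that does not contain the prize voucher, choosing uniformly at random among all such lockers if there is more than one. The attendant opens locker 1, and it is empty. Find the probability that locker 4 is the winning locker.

Consider each possible location of the prize voucher in turn.
If it is in locker 1 (prior 1/20): the attendant opened locker 1, so this case is ruled out; weight (1/20)·0 = 0.
If it is in locker 2 (prior 3/10): the attendant has 4 equally likely choices, so probability 1/4; weight (3/10)·(1/4) = 3/40.
If it is in locker 3 (prior 3/10): the attendant has 3 equally likely choices, so probability 1/3; weight (3/10)·(1/3) = 1/10.
If it is in locker 4 (prior 1/4): the attendant has 3 equally likely choices, so probability 1/3; weight (1/4)·(1/3) = 1/12.
If it is in locker 5 (prior 1/10): the attendant has 3 equally likely choices, so probability 1/3; weight (1/10)·(1/3) = 1/30.
The weights sum to 7/24.
So P(the prize voucher in locker 4 | the attendant opened locker 1) = (1/12) / (7/24) = 2/7.

2/7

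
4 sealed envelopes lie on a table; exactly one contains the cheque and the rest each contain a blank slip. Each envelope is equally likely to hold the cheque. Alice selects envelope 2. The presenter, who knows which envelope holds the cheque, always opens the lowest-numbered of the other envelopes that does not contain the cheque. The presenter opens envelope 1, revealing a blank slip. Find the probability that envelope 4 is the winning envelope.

1/3

Condition on the true location of the cheque.
If it is in envelope 1 (prior 1/4): the presenter opened envelope 1, so this case is ruled out; weight (1/4)·0 = 0.
If it is in any of envelopes 2, 3, and 4 (prior 1/4 each): envelope 1 is the lowest-numbered option available, probability 1; weight (1/4)·1 = 1/4 each.
The weights sum to 3/4.
So P(the cheque in envelope 4 | the presenter opened envelope 1) = (1/4) / (3/4) = 1/3.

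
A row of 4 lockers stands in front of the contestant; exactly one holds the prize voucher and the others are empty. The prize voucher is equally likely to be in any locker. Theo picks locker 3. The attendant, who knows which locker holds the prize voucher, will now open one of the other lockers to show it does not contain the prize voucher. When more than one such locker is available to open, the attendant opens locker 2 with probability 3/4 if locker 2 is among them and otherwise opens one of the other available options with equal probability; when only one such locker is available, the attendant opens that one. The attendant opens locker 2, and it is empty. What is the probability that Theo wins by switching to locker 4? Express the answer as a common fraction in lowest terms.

Apply Bayes' rule, conditioning on where the prize voucher actually is.
If it is in any of lockers 1, 3, and 4 (prior 1/4 each): locker 2 is available, opened with probability 3/4; weight (1/4)·(3/4) = 3/16 each.
If it is in locker 2 (prior 1/4): the attendant opened locker 2, so this case is ruled out; weight (1/4)·0 = 0.
The weights sum to 9/16.
So P(the prize voucher in locker 4 | the attendant opened locker 2) = (3/16) / (9/16) = 1/3.

1/3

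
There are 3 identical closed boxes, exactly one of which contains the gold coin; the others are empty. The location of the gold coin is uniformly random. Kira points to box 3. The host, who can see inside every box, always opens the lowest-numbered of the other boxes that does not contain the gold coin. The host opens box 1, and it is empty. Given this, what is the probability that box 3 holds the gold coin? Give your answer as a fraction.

Apply Bayes' rule, conditioning on where the gold coin actually is.
If it is in box 1 (prior 1/3): the host opened box 1, so this case is ruled out; weight (1/3)·0 = 0.
If it is in either of boxes 2 and 3 (prior 1/3 each): box 1 is the lowest-numbered option available, probability 1; weight (1/3)·1 = 1/3 each.
The weights sum to 2/3.
So P(the gold coin in box 3 | the host opened box 1) = (1/3) / (2/3) = 1/2.

1/2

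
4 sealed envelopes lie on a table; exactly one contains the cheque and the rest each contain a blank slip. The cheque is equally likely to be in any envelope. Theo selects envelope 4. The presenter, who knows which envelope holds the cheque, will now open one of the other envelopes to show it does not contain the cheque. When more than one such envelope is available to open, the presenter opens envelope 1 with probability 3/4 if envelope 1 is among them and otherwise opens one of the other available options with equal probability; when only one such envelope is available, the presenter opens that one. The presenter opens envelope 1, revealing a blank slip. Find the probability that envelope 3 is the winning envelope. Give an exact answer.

Condition on the true location of the cheque.
If it is in envelope 1 (prior 1/4): the presenter opened envelope 1, so this case is ruled out; weight (1/4)·0 = 0.
If it is in any of envelopes 2, 3, and 4 (prior 1/4 each): envelope 1 is available, opened with probability 3/4; weight (1/4)·(3/4) = 3/16 each.
The weights sum to 9/16.
So P(the cheque in envelope 3 | the presenter opened envelope 1) = (3/16) / (9/16) = 1/3.

1/3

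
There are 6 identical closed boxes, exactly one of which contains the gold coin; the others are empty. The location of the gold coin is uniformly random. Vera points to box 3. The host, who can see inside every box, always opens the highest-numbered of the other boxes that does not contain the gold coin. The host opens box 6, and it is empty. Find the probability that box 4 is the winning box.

Apply Bayes' rule, conditioning on where the gold coin actually is.
If it is in any of boxes 1, 2, 3, 4, and 5 (prior 1/6 each): box 6 is the highest-numbered option available, probability 1; weight (1/6)·1 = 1/6 each.
If it is in box 6 (prior 1/6): the host opened box 6, so this case is ruled out; weight (1/6)·0 = 0.
The weights sum to 5/6.
So P(the gold coin in box 4 | the host opened box 6) = (1/6) / (5/6) = 1/5.

1/5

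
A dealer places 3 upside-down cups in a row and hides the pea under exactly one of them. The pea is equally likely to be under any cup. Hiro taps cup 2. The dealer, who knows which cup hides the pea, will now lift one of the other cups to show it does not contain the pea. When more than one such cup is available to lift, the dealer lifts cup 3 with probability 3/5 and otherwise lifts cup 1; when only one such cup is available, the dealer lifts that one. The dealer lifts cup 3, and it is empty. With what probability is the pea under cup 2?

3/8

Condition on the true location of the pea.
If it is under cup 1 (prior 1/3): only cup 3 is available, probability 1; weight (1/3)·1 = 1/3.
If it is under cup 2 (prior 1/3): cup 3 is available, opened with probability 3/5; weight (1/3)·(3/5) = 1/5.
If it is under cup 3 (prior 1/3): the dealer opened cup 3, so this case is ruled out; weight (1/3)·0 = 0.
The weights sum to 8/15.
So P(the pea under cup 2 | the dealer opened cup 3) = (1/5) / (8/15) = 3/8.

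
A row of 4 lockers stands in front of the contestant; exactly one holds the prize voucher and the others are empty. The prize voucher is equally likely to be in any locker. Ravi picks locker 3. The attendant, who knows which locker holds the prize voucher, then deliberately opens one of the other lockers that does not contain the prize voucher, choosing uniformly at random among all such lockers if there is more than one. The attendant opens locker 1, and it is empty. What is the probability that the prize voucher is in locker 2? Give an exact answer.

Consider each possible location of the prize voucher in turn.
If it is in locker 1 (prior 1/4): the attendant opened locker 1, so this case is ruled out; weight (1/4)·0 = 0.
If it is in either of lockers 2 and 4 (prior 1/4 each): the attendant has 2 equally likely choices, so probability 1/2; weight (1/4)·(1/2) = 1/8 each.
If it is in locker 3 (prior 1/4): the attendant has 3 equally likely choices, so probability 1/3; weight (1/4)·(1/3) = 1/12.
The weights sum to 1/3.
So P(the prize voucher in locker 2 | the attendant opened locker 1) = (1/8) / (1/3) = 3/8.

3/8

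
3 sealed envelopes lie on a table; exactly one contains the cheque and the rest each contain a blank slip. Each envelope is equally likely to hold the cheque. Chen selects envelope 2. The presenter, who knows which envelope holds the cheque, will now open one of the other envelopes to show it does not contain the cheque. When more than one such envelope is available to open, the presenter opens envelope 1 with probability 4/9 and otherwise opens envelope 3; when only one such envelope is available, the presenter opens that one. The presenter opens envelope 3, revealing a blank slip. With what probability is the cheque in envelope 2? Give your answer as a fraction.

5/14

Consider each possible location of the cheque in turn.
If it is in envelope 1 (prior 1/3): only envelope 3 is available, probability 1; weight (1/3)·1 = 1/3.
If it is in envelope 2 (prior 1/3): envelope 1 is available but not opened, probability 5/9; weight (1/3)·(5/9) = 5/27.
If it is in envelope 3 (prior 1/3): the presenter opened envelope 3, so this case is ruled out; weight (1/3)·0 = 0.
The weights sum to 14/27.
So P(the cheque in envelope 2 | the presenter opened envelope 3) = (5/27) / (14/27) = 5/14.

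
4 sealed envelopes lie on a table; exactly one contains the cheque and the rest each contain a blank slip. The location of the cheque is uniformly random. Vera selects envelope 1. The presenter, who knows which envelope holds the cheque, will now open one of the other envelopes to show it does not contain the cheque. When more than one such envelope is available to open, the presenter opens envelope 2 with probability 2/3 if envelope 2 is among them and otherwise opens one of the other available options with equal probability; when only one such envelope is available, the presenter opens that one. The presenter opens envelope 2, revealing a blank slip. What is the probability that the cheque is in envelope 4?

Condition on the true location of the cheque.
If it is in any of envelopes 1, 3, and 4 (prior 1/4 each): envelope 2 is available, opened with probability 2/3; weight (1/4)·(2/3) = 1/6 each.
If it is in envelope 2 (prior 1/4): the presenter opened envelope 2, so this case is ruled out; weight (1/4)·0 = 0.
The weights sum to 1/2.
So P(the cheque in envelope 4 | the presenter opened envelope 2) = (1/6) / (1/2) = 1/3.

1/3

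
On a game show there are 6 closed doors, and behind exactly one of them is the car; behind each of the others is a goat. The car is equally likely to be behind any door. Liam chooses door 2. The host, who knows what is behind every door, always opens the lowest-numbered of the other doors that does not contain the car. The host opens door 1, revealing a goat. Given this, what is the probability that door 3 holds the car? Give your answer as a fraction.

Apply Bayes' rule, conditioning on where the car actually is.
If it is behind door 1 (prior 1/6): the host opened door 1, so this case is ruled out; weight (1/6)·0 = 0.
If it is behind any of doors 2, 3, 4, 5, and 6 (prior 1/6 each): door 1 is the lowest-numbered option available, probability 1; weight (1/6)·1 = 1/6 each.
The weights sum to 5/6.
So P(the car behind door 3 | the host opened door 1) = (1/6) / (5/6) = 1/5.

1/5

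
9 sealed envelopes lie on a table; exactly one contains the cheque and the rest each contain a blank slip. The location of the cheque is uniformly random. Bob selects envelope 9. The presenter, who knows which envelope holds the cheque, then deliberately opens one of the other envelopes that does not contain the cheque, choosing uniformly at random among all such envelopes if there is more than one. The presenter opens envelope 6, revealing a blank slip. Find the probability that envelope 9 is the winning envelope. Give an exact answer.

Condition on the true location of the cheque.
If it is in any of envelopes 1, 2, 3, 4, 5, 7, and 8 (prior 1/9 each): the presenter has 7 equally likely choices, so probability 1/7; weight (1/9)·(1/7) = 1/63 each.
If it is in envelope 6 (prior 1/9): the presenter opened envelope 6, so this case is ruled out; weight (1/9)·0 = 0.
If it is in envelope 9 (prior 1/9): the presenter has 8 equally likely choices, so probability 1/8; weight (1/9)·(1/8) = 1/72.
The weights sum to 1/8.
So P(the cheque in envelope 9 | the presenter opened envelope 6) = (1/72) / (1/8) = 1/9.

1/9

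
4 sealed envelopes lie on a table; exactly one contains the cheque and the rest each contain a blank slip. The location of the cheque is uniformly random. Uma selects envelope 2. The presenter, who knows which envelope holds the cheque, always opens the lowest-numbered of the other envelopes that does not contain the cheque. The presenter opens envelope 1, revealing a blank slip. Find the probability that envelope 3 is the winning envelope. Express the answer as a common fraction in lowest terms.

Condition on the true location of the cheque.
If it is in envelope 1 (prior 1/4): the presenter opened envelope 1, so this case is ruled out; weight (1/4)·0 = 0.
If it is in any of envelopes 2, 3, and 4 (prior 1/4 each): envelope 1 is the lowest-numbered option available, probability 1; weight (1/4)·1 = 1/4 each.
The weights sum to 3/4.
So P(the cheque in envelope 3 | the presenter opened envelope 1) = (1/4) / (3/4) = 1/3.

1/3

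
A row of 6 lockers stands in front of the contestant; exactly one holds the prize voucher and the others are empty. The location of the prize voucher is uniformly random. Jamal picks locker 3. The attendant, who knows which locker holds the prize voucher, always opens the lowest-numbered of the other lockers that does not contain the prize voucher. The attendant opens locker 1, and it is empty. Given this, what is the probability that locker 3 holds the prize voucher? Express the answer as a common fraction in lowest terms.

1/5

Consider each possible location of the prize voucher in turn.
If it is in locker 1 (prior 1/6): the attendant opened locker 1, so this case is ruled out; weight (1/6)·0 = 0.
If it is in any of lockers 2, 3, 4, 5, and 6 (prior 1/6 each): locker 1 is the lowest-numbered option available, probability 1; weight (1/6)·1 = 1/6 each.
The weights sum to 5/6.
So P(the prize voucher in locker 3 | the attendant opened locker 1) = (1/6) / (5/6) = 1/5.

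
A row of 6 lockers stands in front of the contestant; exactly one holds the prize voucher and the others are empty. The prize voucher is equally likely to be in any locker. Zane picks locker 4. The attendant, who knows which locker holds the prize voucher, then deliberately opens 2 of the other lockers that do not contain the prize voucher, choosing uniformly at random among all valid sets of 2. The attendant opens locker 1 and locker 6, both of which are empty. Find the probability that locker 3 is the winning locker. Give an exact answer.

5/18

Apply Bayes' rule, conditioning on where the prize voucher actually is.
If it is in either of lockers 1 and 6 (prior 1/6 each): that locker was opened and seen not to hold the prize — ruled out; weight (1/6)·0 = 0 each.
If it is in any of lockers 2, 3, and 5 (prior 1/6 each): the attendant has 6 equally likely choices, so probability 1/6; weight (1/6)·(1/6) = 1/36 each.
If it is in locker 4 (prior 1/6): the attendant has 10 equally likely choices, so probability 1/10; weight (1/6)·(1/10) = 1/60.
The weights sum to 1/10.
So P(the prize voucher in locker 3 | the attendant opened locker 1 and locker 6) = (1/36) / (1/10) = 5/18.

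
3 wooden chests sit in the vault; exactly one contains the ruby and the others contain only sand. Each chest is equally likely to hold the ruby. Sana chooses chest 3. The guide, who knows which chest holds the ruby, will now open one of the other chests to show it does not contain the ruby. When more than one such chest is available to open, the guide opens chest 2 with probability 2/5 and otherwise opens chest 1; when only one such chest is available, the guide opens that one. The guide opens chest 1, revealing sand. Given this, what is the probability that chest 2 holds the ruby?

Apply Bayes' rule, conditioning on where the ruby actually is.
If it is in chest 1 (prior 1/3): the guide opened chest 1, so this case is ruled out; weight (1/3)·0 = 0.
If it is in chest 2 (prior 1/3): only chest 1 is available, probability 1; weight (1/3)·1 = 1/3.
If it is in chest 3 (prior 1/3): chest 2 is available but not opened, probability 3/5; weight (1/3)·(3/5) = 1/5.
The weights sum to 8/15.
So P(the ruby in chest 2 | the guide opened chest 1) = (1/3) / (8/15) = 5/8.

5/8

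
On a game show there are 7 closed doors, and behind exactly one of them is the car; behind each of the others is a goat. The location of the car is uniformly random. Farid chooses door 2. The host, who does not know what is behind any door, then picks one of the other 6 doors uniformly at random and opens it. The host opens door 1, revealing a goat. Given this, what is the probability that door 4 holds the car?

Condition on the true location of the car.
If it is behind door 1 (prior 1/7): the host opened door 1, so this case is ruled out; weight (1/7)·0 = 0.
If it is behind any of doors 2, 3, 4, 5, 6, and 7 (prior 1/7 each): the host picks door 1 with probability 1/6 regardless, and it is not the prize; weight (1/7)·(1/6) = 1/42 each.
The weights sum to 1/7.
So P(the car behind door 4 | the host opened door 1) = (1/42) / (1/7) = 1/6.

1/6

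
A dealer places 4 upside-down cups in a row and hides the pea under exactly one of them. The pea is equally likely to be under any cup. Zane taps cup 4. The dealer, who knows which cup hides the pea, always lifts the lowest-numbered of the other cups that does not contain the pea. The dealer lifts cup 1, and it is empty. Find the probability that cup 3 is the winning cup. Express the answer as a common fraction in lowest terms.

1/3

Consider each possible location of the pea in turn.
If it is under cup 1 (prior 1/4): the dealer opened cup 1, so this case is ruled out; weight (1/4)·0 = 0.
If it is under any of cups 2, 3, and 4 (prior 1/4 each): cup 1 is the lowest-numbered option available, probability 1; weight (1/4)·1 = 1/4 each.
The weights sum to 3/4.
So P(the pea under cup 3 | the dealer opened cup 1) = (1/4) / (3/4) = 1/3.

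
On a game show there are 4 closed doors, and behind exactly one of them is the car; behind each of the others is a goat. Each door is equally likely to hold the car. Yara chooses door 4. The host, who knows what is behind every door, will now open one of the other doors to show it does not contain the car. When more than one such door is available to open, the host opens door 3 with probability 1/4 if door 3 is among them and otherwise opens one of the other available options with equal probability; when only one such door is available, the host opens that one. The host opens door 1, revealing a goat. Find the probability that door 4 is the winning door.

Apply Bayes' rule, conditioning on where the car actually is.
If it is behind door 1 (prior 1/4): the host opened door 1, so this case is ruled out; weight (1/4)·0 = 0.
If it is behind door 2 (prior 1/4): door 3 is available but not opened, probability 3/4; weight (1/4)·(3/4) = 3/16.
If it is behind door 3 (prior 1/4): door 3 holds the prize so is unavailable; the host chooses uniformly among the 2 others, probability 1/2; weight (1/4)·(1/2) = 1/8.
If it is behind door 4 (prior 1/4): door 3 is available but not opened; door 1 gets probability (1 − 1/4)/2 = 3/8; weight (1/4)·(3/8) = 3/32.
The weights sum to 13/32.
So P(the car behind door 4 | the host opened door 1) = (3/32) / (13/32) = 3/13.

3/13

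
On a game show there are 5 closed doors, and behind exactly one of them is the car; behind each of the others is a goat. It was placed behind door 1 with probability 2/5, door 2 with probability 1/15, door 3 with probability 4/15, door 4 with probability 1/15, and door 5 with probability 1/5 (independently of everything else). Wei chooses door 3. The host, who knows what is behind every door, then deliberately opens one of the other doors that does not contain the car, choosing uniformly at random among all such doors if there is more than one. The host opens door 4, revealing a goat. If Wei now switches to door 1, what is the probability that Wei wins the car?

6/13

Consider each possible location of the car in turn.
If it is behind door 1 (prior 2/5): the host has 3 equally likely choices, so probability 1/3; weight (2/5)·(1/3) = 2/15.
If it is behind door 2 (prior 1/15): the host has 3 equally likely choices, so probability 1/3; weight (1/15)·(1/3) = 1/45.
If it is behind door 3 (prior 4/15): the host has 4 equally likely choices, so probability 1/4; weight (4/15)·(1/4) = 1/15.
If it is behind door 4 (prior 1/15): the host opened door 4, so this case is ruled out; weight (1/15)·0 = 0.
If it is behind door 5 (prior 1/5): the host has 3 equally likely choices, so probability 1/3; weight (1/5)·(1/3) = 1/15.
The weights sum to 13/45.
So P(the car behind door 1 | the host opened door 4) = (2/15) / (13/45) = 6/13.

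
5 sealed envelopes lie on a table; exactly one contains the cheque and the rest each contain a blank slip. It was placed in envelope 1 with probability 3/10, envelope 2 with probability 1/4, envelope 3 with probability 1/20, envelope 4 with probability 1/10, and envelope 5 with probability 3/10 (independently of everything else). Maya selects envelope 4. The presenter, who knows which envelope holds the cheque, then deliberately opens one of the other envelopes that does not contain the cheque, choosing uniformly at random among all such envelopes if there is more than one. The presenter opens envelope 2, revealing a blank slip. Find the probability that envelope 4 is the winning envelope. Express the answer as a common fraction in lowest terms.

3/29

Condition on the true location of the cheque.
If it is in either of envelopes 1 and 5 (prior 3/10 each): the presenter has 3 equally likely choices, so probability 1/3; weight (3/10)·(1/3) = 1/10 each.
If it is in envelope 2 (prior 1/4): the presenter opened envelope 2, so this case is ruled out; weight (1/4)·0 = 0.
If it is in envelope 3 (prior 1/20): the presenter has 3 equally likely choices, so probability 1/3; weight (1/20)·(1/3) = 1/60.
If it is in envelope 4 (prior 1/10): the presenter has 4 equally likely choices, so probability 1/4; weight (1/10)·(1/4) = 1/40.
The weights sum to 29/120.
So P(the cheque in envelope 4 | the presenter opened envelope 2) = (1/40) / (29/120) = 3/29.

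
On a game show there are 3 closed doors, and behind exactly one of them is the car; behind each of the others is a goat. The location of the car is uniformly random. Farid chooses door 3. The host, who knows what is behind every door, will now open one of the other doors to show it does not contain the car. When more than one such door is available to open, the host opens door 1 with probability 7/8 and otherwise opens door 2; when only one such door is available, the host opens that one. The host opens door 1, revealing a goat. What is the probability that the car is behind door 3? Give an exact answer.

Consider each possible location of the car in turn.
If it is behind door 1 (prior 1/3): the host opened door 1, so this case is ruled out; weight (1/3)·0 = 0.
If it is behind door 2 (prior 1/3): only door 1 is available, probability 1; weight (1/3)·1 = 1/3.
If it is behind door 3 (prior 1/3): door 1 is available, opened with probability 7/8; weight (1/3)·(7/8) = 7/24.
The weights sum to 5/8.
So P(the car behind door 3 | the host opened door 1) = (7/24) / (5/8) = 7/15.

7/15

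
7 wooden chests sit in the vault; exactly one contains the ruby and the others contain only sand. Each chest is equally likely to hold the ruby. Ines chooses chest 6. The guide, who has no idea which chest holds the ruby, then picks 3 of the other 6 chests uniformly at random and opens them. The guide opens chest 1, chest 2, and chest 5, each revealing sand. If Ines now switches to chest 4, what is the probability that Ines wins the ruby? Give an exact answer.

1/4

Consider each possible location of the ruby in turn.
If it is in any of chests 1, 2, and 5 (prior 1/7 each): that chest was opened and seen not to hold the prize — ruled out; weight (1/7)·0 = 0 each.
If it is in any of chests 3, 4, 6, and 7 (prior 1/7 each): the guide picks exactly this set with probability 1/20 regardless, and none is the prize; weight (1/7)·(1/20) = 1/140 each.
The weights sum to 1/35.
So P(the ruby in chest 4 | the guide opened chest 1, chest 2, and chest 5) = (1/140) / (1/35) = 1/4.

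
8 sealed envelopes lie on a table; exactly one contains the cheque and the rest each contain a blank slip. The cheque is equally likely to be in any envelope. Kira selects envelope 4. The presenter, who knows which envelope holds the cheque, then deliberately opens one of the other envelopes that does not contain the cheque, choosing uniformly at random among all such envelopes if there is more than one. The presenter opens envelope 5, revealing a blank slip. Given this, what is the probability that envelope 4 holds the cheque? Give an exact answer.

Condition on the true location of the cheque.
If it is in any of envelopes 1, 2, 3, 6, 7, and 8 (prior 1/8 each): the presenter has 6 equally likely choices, so probability 1/6; weight (1/8)·(1/6) = 1/48 each.
If it is in envelope 4 (prior 1/8): the presenter has 7 equally likely choices, so probability 1/7; weight (1/8)·(1/7) = 1/56.
If it is in envelope 5 (prior 1/8): the presenter opened envelope 5, so this case is ruled out; weight (1/8)·0 = 0.
The weights sum to 1/7.
So P(the cheque in envelope 4 | the presenter opened envelope 5) = (1/56) / (1/7) = 1/8.

1/8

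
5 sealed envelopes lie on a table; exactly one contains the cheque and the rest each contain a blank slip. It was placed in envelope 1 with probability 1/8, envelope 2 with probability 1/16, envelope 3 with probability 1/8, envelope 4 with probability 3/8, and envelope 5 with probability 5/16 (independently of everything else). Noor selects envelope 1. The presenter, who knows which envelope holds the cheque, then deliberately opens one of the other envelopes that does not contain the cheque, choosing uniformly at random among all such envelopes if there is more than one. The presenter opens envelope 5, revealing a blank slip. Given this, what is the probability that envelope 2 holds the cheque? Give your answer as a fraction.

2/21

Condition on the true location of the cheque.
If it is in envelope 1 (prior 1/8): the presenter has 4 equally likely choices, so probability 1/4; weight (1/8)·(1/4) = 1/32.
If it is in envelope 2 (prior 1/16): the presenter has 3 equally likely choices, so probability 1/3; weight (1/16)·(1/3) = 1/48.
If it is in envelope 3 (prior 1/8): the presenter has 3 equally likely choices, so probability 1/3; weight (1/8)·(1/3) = 1/24.
If it is in envelope 4 (prior 3/8): the presenter has 3 equally likely choices, so probability 1/3; weight (3/8)·(1/3) = 1/8.
If it is in envelope 5 (prior 5/16): the presenter opened envelope 5, so this case is ruled out; weight (5/16)·0 = 0.
The weights sum to 7/32.
So P(the cheque in envelope 2 | the presenter opened envelope 5) = (1/48) / (7/32) = 2/21.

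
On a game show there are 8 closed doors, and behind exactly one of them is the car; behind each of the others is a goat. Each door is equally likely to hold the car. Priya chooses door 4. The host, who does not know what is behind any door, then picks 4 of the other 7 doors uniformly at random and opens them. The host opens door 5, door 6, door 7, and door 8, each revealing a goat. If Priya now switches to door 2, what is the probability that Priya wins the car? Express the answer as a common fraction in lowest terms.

Condition on the true location of the car.
If it is behind any of doors 1, 2, 3, and 4 (prior 1/8 each): the host picks exactly this set with probability 1/35 regardless, and none is the prize; weight (1/8)·(1/35) = 1/280 each.
If it is behind any of doors 5, 6, 7, and 8 (prior 1/8 each): that door was opened and seen not to hold the prize — ruled out; weight (1/8)·0 = 0 each.
The weights sum to 1/70.
So P(the car behind door 2 | the host opened door 5, door 6, door 7, and door 8) = (1/280) / (1/70) = 1/4.

1/4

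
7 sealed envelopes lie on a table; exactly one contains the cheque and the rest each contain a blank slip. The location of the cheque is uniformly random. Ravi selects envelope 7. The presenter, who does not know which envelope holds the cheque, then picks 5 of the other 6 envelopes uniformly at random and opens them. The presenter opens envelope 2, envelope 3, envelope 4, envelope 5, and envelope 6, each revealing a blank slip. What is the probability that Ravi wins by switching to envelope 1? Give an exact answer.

1/2

Apply Bayes' rule, conditioning on where the cheque actually is.
If it is in either of envelopes 1 and 7 (prior 1/7 each): the presenter picks exactly this set with probability 1/6 regardless, and none is the prize; weight (1/7)·(1/6) = 1/42 each.
If it is in any of envelopes 2, 3, 4, 5, and 6 (prior 1/7 each): that envelope was opened and seen not to hold the prize — ruled out; weight (1/7)·0 = 0 each.
The weights sum to 1/21.
So P(the cheque in envelope 1 | the presenter opened envelope 2, envelope 3, envelope 4, envelope 5, and envelope 6) = (1/42) / (1/21) = 1/2.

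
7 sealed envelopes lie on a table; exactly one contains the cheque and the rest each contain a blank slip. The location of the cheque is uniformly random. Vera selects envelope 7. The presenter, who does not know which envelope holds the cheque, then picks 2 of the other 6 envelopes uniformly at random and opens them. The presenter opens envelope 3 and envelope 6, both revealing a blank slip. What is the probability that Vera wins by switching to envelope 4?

1/5

Because the presenter chose which envelopes to open without knowing where the cheque is, the choice is independent of the prize location. Learning that none of the 2 opened envelopes holds the cheque simply rules out those 2 locations and leaves the remaining 5 envelopes still equally likely by symmetry.
So P(the cheque in envelope 4) = 1/5.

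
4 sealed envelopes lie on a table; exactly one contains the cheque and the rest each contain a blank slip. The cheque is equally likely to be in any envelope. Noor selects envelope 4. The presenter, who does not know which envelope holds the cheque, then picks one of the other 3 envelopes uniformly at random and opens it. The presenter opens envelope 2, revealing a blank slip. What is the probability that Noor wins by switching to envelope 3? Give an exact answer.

Condition on the true location of the cheque.
If it is in any of envelopes 1, 3, and 4 (prior 1/4 each): the presenter picks envelope 2 with probability 1/3 regardless, and it is not the prize; weight (1/4)·(1/3) = 1/12 each.
If it is in envelope 2 (prior 1/4): the presenter opened envelope 2, so this case is ruled out; weight (1/4)·0 = 0.
The weights sum to 1/4.
So P(the cheque in envelope 3 | the presenter opened envelope 2) = (1/12) / (1/4) = 1/3.

1/3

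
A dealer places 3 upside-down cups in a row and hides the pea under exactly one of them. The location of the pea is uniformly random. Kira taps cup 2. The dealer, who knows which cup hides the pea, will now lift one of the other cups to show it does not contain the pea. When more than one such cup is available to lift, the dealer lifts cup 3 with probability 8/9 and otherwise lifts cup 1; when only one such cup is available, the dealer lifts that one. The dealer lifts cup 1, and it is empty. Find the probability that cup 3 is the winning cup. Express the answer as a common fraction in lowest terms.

9/10

Condition on the true location of the pea.
If it is under cup 1 (prior 1/3): the dealer opened cup 1, so this case is ruled out; weight (1/3)·0 = 0.
If it is under cup 2 (prior 1/3): cup 3 is available but not opened, probability 1/9; weight (1/3)·(1/9) = 1/27.
If it is under cup 3 (prior 1/3): only cup 1 is available, probability 1; weight (1/3)·1 = 1/3.
The weights sum to 10/27.
So P(the pea under cup 3 | the dealer opened cup 1) = (1/3) / (10/27) = 9/10.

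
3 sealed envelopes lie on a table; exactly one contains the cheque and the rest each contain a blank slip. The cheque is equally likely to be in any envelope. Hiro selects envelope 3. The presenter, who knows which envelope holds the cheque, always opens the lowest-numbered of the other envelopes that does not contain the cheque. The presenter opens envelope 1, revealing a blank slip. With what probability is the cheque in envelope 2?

1/2

Consider each possible location of the cheque in turn.
If it is in envelope 1 (prior 1/3): the presenter opened envelope 1, so this case is ruled out; weight (1/3)·0 = 0.
If it is in either of envelopes 2 and 3 (prior 1/3 each): envelope 1 is the lowest-numbered option available, probability 1; weight (1/3)·1 = 1/3 each.
The weights sum to 2/3.
So P(the cheque in envelope 2 | the presenter opened envelope 1) = (1/3) / (2/3) = 1/2.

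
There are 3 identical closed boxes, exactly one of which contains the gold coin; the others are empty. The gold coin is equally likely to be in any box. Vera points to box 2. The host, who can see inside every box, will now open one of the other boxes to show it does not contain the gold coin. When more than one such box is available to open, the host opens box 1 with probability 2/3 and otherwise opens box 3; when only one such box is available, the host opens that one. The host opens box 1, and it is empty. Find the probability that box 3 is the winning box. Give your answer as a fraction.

Apply Bayes' rule, conditioning on where the gold coin actually is.
If it is in box 1 (prior 1/3): the host opened box 1, so this case is ruled out; weight (1/3)·0 = 0.
If it is in box 2 (prior 1/3): box 1 is available, opened with probability 2/3; weight (1/3)·(2/3) = 2/9.
If it is in box 3 (prior 1/3): only box 1 is available, probability 1; weight (1/3)·1 = 1/3.
The weights sum to 5/9.
So P(the gold coin in box 3 | the host opened box 1) = (1/3) / (5/9) = 3/5.

3/5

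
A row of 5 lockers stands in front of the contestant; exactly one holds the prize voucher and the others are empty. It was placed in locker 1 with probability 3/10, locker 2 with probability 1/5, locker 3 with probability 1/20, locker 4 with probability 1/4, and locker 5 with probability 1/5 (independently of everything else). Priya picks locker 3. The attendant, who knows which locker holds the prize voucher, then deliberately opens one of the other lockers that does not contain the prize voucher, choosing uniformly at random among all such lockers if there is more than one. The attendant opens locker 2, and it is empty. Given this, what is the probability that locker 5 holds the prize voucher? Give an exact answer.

Apply Bayes' rule, conditioning on where the prize voucher actually is.
If it is in locker 1 (prior 3/10): the attendant has 3 equally likely choices, so probability 1/3; weight (3/10)·(1/3) = 1/10.
If it is in locker 2 (prior 1/5): the attendant opened locker 2, so this case is ruled out; weight (1/5)·0 = 0.
If it is in locker 3 (prior 1/20): the attendant has 4 equally likely choices, so probability 1/4; weight (1/20)·(1/4) = 1/80.
If it is in locker 4 (prior 1/4): the attendant has 3 equally likely choices, so probability 1/3; weight (1/4)·(1/3) = 1/12.
If it is in locker 5 (prior 1/5): the attendant has 3 equally likely choices, so probability 1/3; weight (1/5)·(1/3) = 1/15.
The weights sum to 21/80.
So P(the prize voucher in locker 5 | the attendant opened locker 2) = (1/15) / (21/80) = 16/63.

16/63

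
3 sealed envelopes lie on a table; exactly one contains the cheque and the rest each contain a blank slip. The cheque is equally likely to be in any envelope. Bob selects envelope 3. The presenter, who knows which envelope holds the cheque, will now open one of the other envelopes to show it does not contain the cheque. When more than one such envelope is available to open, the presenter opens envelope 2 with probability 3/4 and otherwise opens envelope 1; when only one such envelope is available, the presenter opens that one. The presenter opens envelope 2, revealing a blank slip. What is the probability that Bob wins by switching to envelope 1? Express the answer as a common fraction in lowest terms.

Condition on the true location of the cheque.
If it is in envelope 1 (prior 1/3): only envelope 2 is available, probability 1; weight (1/3)·1 = 1/3.
If it is in envelope 2 (prior 1/3): the presenter opened envelope 2, so this case is ruled out; weight (1/3)·0 = 0.
If it is in envelope 3 (prior 1/3): envelope 2 is available, opened with probability 3/4; weight (1/3)·(3/4) = 1/4.
The weights sum to 7/12.
So P(the cheque in envelope 1 | the presenter opened envelope 2) = (1/3) / (7/12) = 4/7.

4/7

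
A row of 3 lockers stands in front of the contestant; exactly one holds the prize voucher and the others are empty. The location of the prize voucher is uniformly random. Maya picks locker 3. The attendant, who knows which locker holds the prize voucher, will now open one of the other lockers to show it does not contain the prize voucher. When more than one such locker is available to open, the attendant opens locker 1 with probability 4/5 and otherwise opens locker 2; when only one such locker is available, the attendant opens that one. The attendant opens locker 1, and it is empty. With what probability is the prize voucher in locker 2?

5/9

Consider each possible location of the prize voucher in turn.
If it is in locker 1 (prior 1/3): the attendant opened locker 1, so this case is ruled out; weight (1/3)·0 = 0.
If it is in locker 2 (prior 1/3): only locker 1 is available, probability 1; weight (1/3)·1 = 1/3.
If it is in locker 3 (prior 1/3): locker 1 is available, opened with probability 4/5; weight (1/3)·(4/5) = 4/15.
The weights sum to 3/5.
So P(the prize voucher in locker 2 | the attendant opened locker 1) = (1/3) / (3/5) = 5/9.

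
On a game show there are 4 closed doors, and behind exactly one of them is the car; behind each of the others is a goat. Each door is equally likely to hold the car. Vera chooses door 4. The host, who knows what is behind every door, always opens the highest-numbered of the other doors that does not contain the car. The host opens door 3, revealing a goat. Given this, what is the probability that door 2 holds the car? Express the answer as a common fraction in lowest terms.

Condition on the true location of the car.
If it is behind any of doors 1, 2, and 4 (prior 1/4 each): door 3 is the highest-numbered option available, probability 1; weight (1/4)·1 = 1/4 each.
If it is behind door 3 (prior 1/4): the host opened door 3, so this case is ruled out; weight (1/4)·0 = 0.
The weights sum to 3/4.
So P(the car behind door 2 | the host opened door 3) = (1/4) / (3/4) = 1/3.

1/3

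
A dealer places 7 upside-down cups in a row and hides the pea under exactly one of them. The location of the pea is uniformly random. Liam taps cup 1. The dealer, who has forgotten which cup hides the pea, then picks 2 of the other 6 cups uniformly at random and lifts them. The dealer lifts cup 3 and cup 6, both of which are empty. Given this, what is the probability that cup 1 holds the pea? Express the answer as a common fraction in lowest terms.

Because the dealer chose which cups to lift without knowing where the pea is, the choice is independent of the prize location. Learning that none of the 2 opened cups holds the pea simply rules out those 2 locations and leaves the remaining 5 cups still equally likely by symmetry.
So P(the pea under cup 1) = 1/5.

1/5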